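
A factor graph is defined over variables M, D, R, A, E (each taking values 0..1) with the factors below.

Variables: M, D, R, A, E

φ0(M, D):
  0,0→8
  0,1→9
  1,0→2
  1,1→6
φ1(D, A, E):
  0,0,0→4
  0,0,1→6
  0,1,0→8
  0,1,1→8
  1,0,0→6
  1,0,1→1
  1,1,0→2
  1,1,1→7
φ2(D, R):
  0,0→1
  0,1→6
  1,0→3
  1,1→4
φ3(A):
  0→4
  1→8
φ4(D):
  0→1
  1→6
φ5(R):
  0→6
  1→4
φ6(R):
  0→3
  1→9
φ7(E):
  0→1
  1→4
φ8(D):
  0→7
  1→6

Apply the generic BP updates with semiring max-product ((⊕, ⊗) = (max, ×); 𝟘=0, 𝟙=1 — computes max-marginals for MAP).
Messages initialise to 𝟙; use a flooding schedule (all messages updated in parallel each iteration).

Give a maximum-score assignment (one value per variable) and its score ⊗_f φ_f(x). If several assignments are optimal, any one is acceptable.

init: all messages = 𝟙 over 2 values
r1 m[φ0→M] = [9, 6]
r1 m[φ0→D] = [8, 9]
r1 m[φ1→D] = [8, 7]
r1 m[φ1→A] = [6, 8]
r1 m[φ1→E] = [8, 8]
r1 m[φ2→D] = [6, 4]
r1 m[φ2→R] = [3, 6]
r1 m[φ3→A] = [4, 8]
r1 m[φ4→D] = [1, 6]
r1 m[φ5→R] = [6, 4]
r1 m[φ6→R] = [3, 9]
r1 m[φ7→E] = [1, 4]
r1 m[φ8→D] = [7, 6]
r1 m[M→φ0] = [1, 1]
r1 m[D→φ0] = [1, 1]
r1 m[D→φ1] = [1, 1]
r1 m[D→φ2] = [1, 1]
r1 m[D→φ4] = [1, 1]
r1 m[D→φ8] = [1, 1]
r1 m[R→φ2] = [1, 1]
r1 m[R→φ5] = [1, 1]
r1 m[R→φ6] = [1, 1]
r1 m[A→φ1] = [1, 1]
r1 m[A→φ3] = [1, 1]
r1 m[E→φ1] = [1, 1]
r1 m[E→φ7] = [1, 1]
r2 m[φ0→M] = [9, 6]
r2 m[φ0→D] = [8, 9]
r2 m[φ1→D] = [8, 7]
r2 m[φ1→A] = [6, 8]
r2 m[φ1→E] = [8, 8]
r2 m[φ2→D] = [6, 4]
r2 m[φ2→R] = [3, 6]
r2 m[φ3→A] = [4, 8]
r2 m[φ4→D] = [1, 6]
r2 m[φ5→R] = [6, 4]
r2 m[φ6→R] = [3, 9]
r2 m[φ7→E] = [1, 4]
r2 m[φ8→D] = [7, 6]
r2 m[M→φ0] = [1, 1]
r2 m[D→φ0] = [336, 1008]
r2 m[D→φ1] = [336, 1296]
r2 m[D→φ2] = [448, 2268]
r2 m[D→φ4] = [2688, 1512]
r2 m[D→φ8] = [384, 1512]
r2 m[R→φ2] = [18, 36]
r2 m[R→φ5] = [9, 54]
r2 m[R→φ6] = [18, 24]
r2 m[A→φ1] = [4, 8]
r2 m[A→φ3] = [6, 8]
r2 m[E→φ1] = [1, 4]
r2 m[E→φ7] = [8, 8]
r3 m[φ0→M] = [9072, 6048]
r3 m[φ0→D] = [8, 9]
r3 m[φ1→D] = [256, 224]
r3 m[φ1→A] = [8064, 36288]
r3 m[φ1→E] = [31104, 72576]
r3 m[φ2→D] = [216, 144]
r3 m[φ2→R] = [6804, 9072]
r3 m[φ3→A] = [4, 8]
r3 m[φ4→D] = [1, 6]
r3 m[φ5→R] = [6, 4]
r3 m[φ6→R] = [3, 9]
r3 m[φ7→E] = [1, 4]
r3 m[φ8→D] = [7, 6]
r3 m[M→φ0] = [1, 1]
r3 m[D→φ0] = [336, 1008]
r3 m[D→φ1] = [336, 1296]
r3 m[D→φ2] = [448, 2268]
r3 m[D→φ4] = [2688, 1512]
r3 m[D→φ8] = [384, 1512]
r3 m[R→φ2] = [18, 36]
r3 m[R→φ5] = [9, 54]
r3 m[R→φ6] = [18, 24]
r3 m[A→φ1] = [4, 8]
r3 m[A→φ3] = [6, 8]
r3 m[E→φ1] = [1, 4]
r3 m[E→φ7] = [8, 8]
r4 m[φ0→M] = [9072, 6048]
r4 m[φ0→D] = [8, 9]
r4 m[φ1→D] = [256, 224]
r4 m[φ1→A] = [8064, 36288]
r4 m[φ1→E] = [31104, 72576]
r4 m[φ2→D] = [216, 144]
r4 m[φ2→R] = [6804, 9072]
r4 m[φ3→A] = [4, 8]
r4 m[φ4→D] = [1, 6]
r4 m[φ5→R] = [6, 4]
r4 m[φ6→R] = [3, 9]
r4 m[φ7→E] = [1, 4]
r4 m[φ8→D] = [7, 6]
r4 m[M→φ0] = [1, 1]
r4 m[D→φ0] = [387072, 1161216]
r4 m[D→φ1] = [12096, 46656]
r4 m[D→φ2] = [14336, 72576]
r4 m[D→φ4] = [3096576, 1741824]
r4 m[D→φ8] = [442368, 1741824]
r4 m[R→φ2] = [18, 36]
r4 m[R→φ5] = [20412, 81648]
r4 m[R→φ6] = [40824, 36288]
r4 m[A→φ1] = [4, 8]
r4 m[A→φ3] = [8064, 36288]
r4 m[E→φ1] = [1, 4]
r4 m[E→φ7] = [31104, 72576]
r5 m[φ0→M] = [10450944, 6967296]
r5 m[φ0→D] = [8, 9]
r5 m[φ1→D] = [256, 224]
r5 m[φ1→A] = [290304, 1306368]
r5 m[φ1→E] = [1119744, 2612736]
r5 m[φ2→D] = [216, 144]
r5 m[φ2→R] = [217728, 290304]
r5 m[φ3→A] = [4, 8]
r5 m[φ4→D] = [1, 6]
r5 m[φ5→R] = [6, 4]
r5 m[φ6→R] = [3, 9]
r5 m[φ7→E] = [1, 4]
r5 m[φ8→D] = [7, 6]
r5 m[M→φ0] = [1, 1]
r5 m[D→φ0] = [387072, 1161216]
r5 m[D→φ1] = [12096, 46656]
r5 m[D→φ2] = [14336, 72576]
r5 m[D→φ4] = [3096576, 1741824]
r5 m[D→φ8] = [442368, 1741824]
r5 m[R→φ2] = [18, 36]
r5 m[R→φ5] = [20412, 81648]
r5 m[R→φ6] = [40824, 36288]
r5 m[A→φ1] = [4, 8]
r5 m[A→φ3] = [8064, 36288]
r5 m[E→φ1] = [1, 4]
r5 m[E→φ7] = [31104, 72576]
r6 m[φ0→M] = [10450944, 6967296]
r6 m[φ0→D] = [8, 9]
r6 m[φ1→D] = [256, 224]
r6 m[φ1→A] = [290304, 1306368]
r6 m[φ1→E] = [1119744, 2612736]
r6 m[φ2→D] = [216, 144]
r6 m[φ2→R] = [217728, 290304]
r6 m[φ3→A] = [4, 8]
r6 m[φ4→D] = [1, 6]
r6 m[φ5→R] = [6, 4]
r6 m[φ6→R] = [3, 9]
r6 m[φ7→E] = [1, 4]
r6 m[φ8→D] = [7, 6]
r6 m[M→φ0] = [1, 1]
r6 m[D→φ0] = [387072, 1161216]
r6 m[D→φ1] = [12096, 46656]
r6 m[D→φ2] = [14336, 72576]
r6 m[D→φ4] = [3096576, 1741824]
r6 m[D→φ8] = [442368, 1741824]
r6 m[R→φ2] = [18, 36]
r6 m[R→φ5] = [653184, 2612736]
r6 m[R→φ6] = [1306368, 1161216]
r6 m[A→φ1] = [4, 8]
r6 m[A→φ3] = [290304, 1306368]
r6 m[E→φ1] = [1, 4]
r6 m[E→φ7] = [1119744, 2612736]
r7 m[φ0→M] = [10450944, 6967296]
r7 m[φ0→D] = [8, 9]
r7 m[φ1→D] = [256, 224]
r7 m[φ1→A] = [290304, 1306368]
r7 m[φ1→E] = [1119744, 2612736]
r7 m[φ2→D] = [216, 144]
r7 m[φ2→R] = [217728, 290304]
r7 m[φ3→A] = [4, 8]
r7 m[φ4→D] = [1, 6]
r7 m[φ5→R] = [6, 4]
r7 m[φ6→R] = [3, 9]
r7 m[φ7→E] = [1, 4]
r7 m[φ8→D] = [7, 6]
r7 m[M→φ0] = [1, 1]
r7 m[D→φ0] = [387072, 1161216]
r7 m[D→φ1] = [12096, 46656]
r7 m[D→φ2] = [14336, 72576]
r7 m[D→φ4] = [3096576, 1741824]
r7 m[D→φ8] = [442368, 1741824]
r7 m[R→φ2] = [18, 36]
r7 m[R→φ5] = [653184, 2612736]
r7 m[R→φ6] = [1306368, 1161216]
r7 m[A→φ1] = [4, 8]
r7 m[A→φ3] = [290304, 1306368]
r7 m[E→φ1] = [1, 4]
r7 m[E→φ7] = [1119744, 2612736]
fixed point reached at round 7
traceback from M: (M=0, D=1, R=1, A=1, E=1), score=10450944

assignment: (M=0, D=1, R=1, A=1, E=1); score = 10450944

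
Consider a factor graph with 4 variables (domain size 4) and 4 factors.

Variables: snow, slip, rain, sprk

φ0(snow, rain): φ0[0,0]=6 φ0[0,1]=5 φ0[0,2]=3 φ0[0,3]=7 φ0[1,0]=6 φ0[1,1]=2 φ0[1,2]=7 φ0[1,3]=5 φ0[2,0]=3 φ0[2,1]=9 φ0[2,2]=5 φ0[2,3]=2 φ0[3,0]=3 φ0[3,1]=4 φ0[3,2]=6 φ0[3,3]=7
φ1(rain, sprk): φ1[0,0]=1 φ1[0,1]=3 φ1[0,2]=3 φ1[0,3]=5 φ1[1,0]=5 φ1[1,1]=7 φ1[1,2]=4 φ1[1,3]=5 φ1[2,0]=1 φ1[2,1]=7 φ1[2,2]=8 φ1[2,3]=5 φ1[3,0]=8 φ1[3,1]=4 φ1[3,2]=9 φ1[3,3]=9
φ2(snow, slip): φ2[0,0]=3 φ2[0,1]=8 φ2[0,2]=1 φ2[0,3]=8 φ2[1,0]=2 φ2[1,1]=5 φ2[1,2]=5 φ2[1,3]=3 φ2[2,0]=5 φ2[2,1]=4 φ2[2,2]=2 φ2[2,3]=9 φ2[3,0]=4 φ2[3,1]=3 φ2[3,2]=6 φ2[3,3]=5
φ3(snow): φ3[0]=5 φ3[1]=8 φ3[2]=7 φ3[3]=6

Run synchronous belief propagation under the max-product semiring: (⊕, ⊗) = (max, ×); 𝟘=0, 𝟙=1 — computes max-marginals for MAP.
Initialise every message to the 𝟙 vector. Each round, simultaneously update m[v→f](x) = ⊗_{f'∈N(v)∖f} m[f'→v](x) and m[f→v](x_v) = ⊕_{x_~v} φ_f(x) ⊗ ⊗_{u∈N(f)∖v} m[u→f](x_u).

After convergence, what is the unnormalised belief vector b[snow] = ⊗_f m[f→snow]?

b[snow] = [2520, 2240, 3969, 2268]

init: all messages = 𝟙 over 4 values
r1 m[φ0→snow] = [7, 7, 9, 7]
r1 m[φ0→rain] = [6, 9, 7, 7]
r1 m[φ1→rain] = [5, 7, 8, 9]
r1 m[φ1→sprk] = [8, 7, 9, 9]
r1 m[φ2→snow] = [8, 5, 9, 6]
r1 m[φ2→slip] = [5, 8, 6, 9]
r1 m[φ3→snow] = [5, 8, 7, 6]
r1 m[snow→φ0] = [1, 1, 1, 1]
r1 m[snow→φ2] = [1, 1, 1, 1]
r1 m[snow→φ3] = [1, 1, 1, 1]
r1 m[slip→φ2] = [1, 1, 1, 1]
r1 m[rain→φ0] = [1, 1, 1, 1]
r1 m[rain→φ1] = [1, 1, 1, 1]
r1 m[sprk→φ1] = [1, 1, 1, 1]
r2 m[φ0→snow] = [7, 7, 9, 7]
r2 m[φ0→rain] = [6, 9, 7, 7]
r2 m[φ1→rain] = [5, 7, 8, 9]
r2 m[φ1→sprk] = [8, 7, 9, 9]
r2 m[φ2→snow] = [8, 5, 9, 6]
r2 m[φ2→slip] = [5, 8, 6, 9]
r2 m[φ3→snow] = [5, 8, 7, 6]
r2 m[snow→φ0] = [40, 40, 63, 36]
r2 m[snow→φ2] = [35, 56, 63, 42]
r2 m[snow→φ3] = [56, 35, 81, 42]
r2 m[slip→φ2] = [1, 1, 1, 1]
r2 m[rain→φ0] = [5, 7, 8, 9]
r2 m[rain→φ1] = [6, 9, 7, 7]
r2 m[sprk→φ1] = [1, 1, 1, 1]
r3 m[φ0→snow] = [63, 56, 63, 63]
r3 m[φ0→rain] = [240, 567, 315, 280]
r3 m[φ1→rain] = [5, 7, 8, 9]
r3 m[φ1→sprk] = [56, 63, 63, 63]
r3 m[φ2→snow] = [8, 5, 9, 6]
r3 m[φ2→slip] = [315, 280, 280, 567]
r3 m[φ3→snow] = [5, 8, 7, 6]
r3 m[snow→φ0] = [40, 40, 63, 36]
r3 m[snow→φ2] = [35, 56, 63, 42]
r3 m[snow→φ3] = [56, 35, 81, 42]
r3 m[slip→φ2] = [1, 1, 1, 1]
r3 m[rain→φ0] = [5, 7, 8, 9]
r3 m[rain→φ1] = [6, 9, 7, 7]
r3 m[sprk→φ1] = [1, 1, 1, 1]
r4 m[φ0→snow] = [63, 56, 63, 63]
r4 m[φ0→rain] = [240, 567, 315, 280]
r4 m[φ1→rain] = [5, 7, 8, 9]
r4 m[φ1→sprk] = [56, 63, 63, 63]
r4 m[φ2→snow] = [8, 5, 9, 6]
r4 m[φ2→slip] = [315, 280, 280, 567]
r4 m[φ3→snow] = [5, 8, 7, 6]
r4 m[snow→φ0] = [40, 40, 63, 36]
r4 m[snow→φ2] = [315, 448, 441, 378]
r4 m[snow→φ3] = [504, 280, 567, 378]
r4 m[slip→φ2] = [1, 1, 1, 1]
r4 m[rain→φ0] = [5, 7, 8, 9]
r4 m[rain→φ1] = [240, 567, 315, 280]
r4 m[sprk→φ1] = [1, 1, 1, 1]
r5 m[φ0→snow] = [63, 56, 63, 63]
r5 m[φ0→rain] = [240, 567, 315, 280]
r5 m[φ1→rain] = [5, 7, 8, 9]
r5 m[φ1→sprk] = [2835, 3969, 2520, 2835]
r5 m[φ2→snow] = [8, 5, 9, 6]
r5 m[φ2→slip] = [2205, 2520, 2268, 3969]
r5 m[φ3→snow] = [5, 8, 7, 6]
r5 m[snow→φ0] = [40, 40, 63, 36]
r5 m[snow→φ2] = [315, 448, 441, 378]
r5 m[snow→φ3] = [504, 280, 567, 378]
r5 m[slip→φ2] = [1, 1, 1, 1]
r5 m[rain→φ0] = [5, 7, 8, 9]
r5 m[rain→φ1] = [240, 567, 315, 280]
r5 m[sprk→φ1] = [1, 1, 1, 1]
r6 m[φ0→snow] = [63, 56, 63, 63]
r6 m[φ0→rain] = [240, 567, 315, 280]
r6 m[φ1→rain] = [5, 7, 8, 9]
r6 m[φ1→sprk] = [2835, 3969, 2520, 2835]
r6 m[φ2→snow] = [8, 5, 9, 6]
r6 m[φ2→slip] = [2205, 2520, 2268, 3969]
r6 m[φ3→snow] = [5, 8, 7, 6]
r6 m[snow→φ0] = [40, 40, 63, 36]
r6 m[snow→φ2] = [315, 448, 441, 378]
r6 m[snow→φ3] = [504, 280, 567, 378]
r6 m[slip→φ2] = [1, 1, 1, 1]
r6 m[rain→φ0] = [5, 7, 8, 9]
r6 m[rain→φ1] = [240, 567, 315, 280]
r6 m[sprk→φ1] = [1, 1, 1, 1]
fixed point reached at round 6
b[snow] = ⊗ incoming = [2520, 2240, 3969, 2268]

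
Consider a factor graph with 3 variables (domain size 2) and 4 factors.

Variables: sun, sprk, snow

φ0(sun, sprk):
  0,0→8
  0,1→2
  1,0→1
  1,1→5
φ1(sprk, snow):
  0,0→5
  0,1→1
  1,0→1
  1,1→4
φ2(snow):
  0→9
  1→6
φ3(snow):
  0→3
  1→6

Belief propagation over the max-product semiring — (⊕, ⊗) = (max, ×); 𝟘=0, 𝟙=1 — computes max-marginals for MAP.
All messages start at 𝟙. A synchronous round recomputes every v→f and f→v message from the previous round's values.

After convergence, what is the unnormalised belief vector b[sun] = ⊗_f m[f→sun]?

init: all messages = 𝟙 over 2 values
r1 m[φ0→sun] = [8, 5]
r1 m[φ0→sprk] = [8, 5]
r1 m[φ1→sprk] = [5, 4]
r1 m[φ1→snow] = [5, 4]
r1 m[φ2→snow] = [9, 6]
r1 m[φ3→snow] = [3, 6]
r1 m[sun→φ0] = [1, 1]
r1 m[sprk→φ0] = [1, 1]
r1 m[sprk→φ1] = [1, 1]
r1 m[snow→φ1] = [1, 1]
r1 m[snow→φ2] = [1, 1]
r1 m[snow→φ3] = [1, 1]
r2 m[φ0→sun] = [8, 5]
r2 m[φ0→sprk] = [8, 5]
r2 m[φ1→sprk] = [5, 4]
r2 m[φ1→snow] = [5, 4]
r2 m[φ2→snow] = [9, 6]
r2 m[φ3→snow] = [3, 6]
r2 m[sun→φ0] = [1, 1]
r2 m[sprk→φ0] = [5, 4]
r2 m[sprk→φ1] = [8, 5]
r2 m[snow→φ1] = [27, 36]
r2 m[snow→φ2] = [15, 24]
r2 m[snow→φ3] = [45, 24]
r3 m[φ0→sun] = [40, 20]
r3 m[φ0→sprk] = [8, 5]
r3 m[φ1→sprk] = [135, 144]
r3 m[φ1→snow] = [40, 20]
r3 m[φ2→snow] = [9, 6]
r3 m[φ3→snow] = [3, 6]
r3 m[sun→φ0] = [1, 1]
r3 m[sprk→φ0] = [5, 4]
r3 m[sprk→φ1] = [8, 5]
r3 m[snow→φ1] = [27, 36]
r3 m[snow→φ2] = [15, 24]
r3 m[snow→φ3] = [45, 24]
r4 m[φ0→sun] = [40, 20]
r4 m[φ0→sprk] = [8, 5]
r4 m[φ1→sprk] = [135, 144]
r4 m[φ1→snow] = [40, 20]
r4 m[φ2→snow] = [9, 6]
r4 m[φ3→snow] = [3, 6]
r4 m[sun→φ0] = [1, 1]
r4 m[sprk→φ0] = [135, 144]
r4 m[sprk→φ1] = [8, 5]
r4 m[snow→φ1] = [27, 36]
r4 m[snow→φ2] = [120, 120]
r4 m[snow→φ3] = [360, 120]
r5 m[φ0→sun] = [1080, 720]
r5 m[φ0→sprk] = [8, 5]
r5 m[φ1→sprk] = [135, 144]
r5 m[φ1→snow] = [40, 20]
r5 m[φ2→snow] = [9, 6]
r5 m[φ3→snow] = [3, 6]
r5 m[sun→φ0] = [1, 1]
r5 m[sprk→φ0] = [135, 144]
r5 m[sprk→φ1] = [8, 5]
r5 m[snow→φ1] = [27, 36]
r5 m[snow→φ2] = [120, 120]
r5 m[snow→φ3] = [360, 120]
r6 m[φ0→sun] = [1080, 720]
r6 m[φ0→sprk] = [8, 5]
r6 m[φ1→sprk] = [135, 144]
r6 m[φ1→snow] = [40, 20]
r6 m[φ2→snow] = [9, 6]
r6 m[φ3→snow] = [3, 6]
r6 m[sun→φ0] = [1, 1]
r6 m[sprk→φ0] = [135, 144]
r6 m[sprk→φ1] = [8, 5]
r6 m[snow→φ1] = [27, 36]
r6 m[snow→φ2] = [120, 120]
r6 m[snow→φ3] = [360, 120]
fixed point reached at round 6
b[sun] = ⊗ incoming = [1080, 720]

b[sun] = [1080, 720]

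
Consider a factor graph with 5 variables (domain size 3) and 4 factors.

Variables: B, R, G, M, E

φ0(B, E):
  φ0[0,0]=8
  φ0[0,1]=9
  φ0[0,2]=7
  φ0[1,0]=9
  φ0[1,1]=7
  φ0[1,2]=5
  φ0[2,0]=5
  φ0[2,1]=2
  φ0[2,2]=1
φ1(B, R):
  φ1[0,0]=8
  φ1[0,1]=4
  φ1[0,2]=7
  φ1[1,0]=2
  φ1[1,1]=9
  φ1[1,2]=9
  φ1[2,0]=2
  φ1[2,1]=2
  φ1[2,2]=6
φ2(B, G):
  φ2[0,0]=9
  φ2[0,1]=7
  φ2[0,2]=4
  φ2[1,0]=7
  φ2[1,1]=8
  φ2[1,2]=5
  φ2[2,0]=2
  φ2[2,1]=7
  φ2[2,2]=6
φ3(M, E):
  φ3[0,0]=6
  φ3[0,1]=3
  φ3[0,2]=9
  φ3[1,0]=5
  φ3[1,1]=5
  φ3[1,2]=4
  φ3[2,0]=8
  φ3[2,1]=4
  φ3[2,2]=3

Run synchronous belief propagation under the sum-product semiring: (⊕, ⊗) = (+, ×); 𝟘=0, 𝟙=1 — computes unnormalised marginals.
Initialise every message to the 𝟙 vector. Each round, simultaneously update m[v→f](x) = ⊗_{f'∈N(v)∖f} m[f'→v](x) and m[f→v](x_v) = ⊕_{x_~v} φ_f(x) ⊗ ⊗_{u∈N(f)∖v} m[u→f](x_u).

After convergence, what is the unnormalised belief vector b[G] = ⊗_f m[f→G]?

init: all messages = 𝟙 over 3 values
r1 m[φ0→B] = [24, 21, 8]
r1 m[φ0→E] = [22, 18, 13]
r1 m[φ1→B] = [19, 20, 10]
r1 m[φ1→R] = [12, 15, 22]
r1 m[φ2→B] = [20, 20, 15]
r1 m[φ2→G] = [18, 22, 15]
r1 m[φ3→M] = [18, 14, 15]
r1 m[φ3→E] = [19, 12, 16]
r1 m[B→φ0] = [1, 1, 1]
r1 m[B→φ1] = [1, 1, 1]
r1 m[B→φ2] = [1, 1, 1]
r1 m[R→φ1] = [1, 1, 1]
r1 m[G→φ2] = [1, 1, 1]
r1 m[M→φ3] = [1, 1, 1]
r1 m[E→φ0] = [1, 1, 1]
r1 m[E→φ3] = [1, 1, 1]
r2 m[φ0→B] = [24, 21, 8]
r2 m[φ0→E] = [22, 18, 13]
r2 m[φ1→B] = [19, 20, 10]
r2 m[φ1→R] = [12, 15, 22]
r2 m[φ2→B] = [20, 20, 15]
r2 m[φ2→G] = [18, 22, 15]
r2 m[φ3→M] = [18, 14, 15]
r2 m[φ3→E] = [19, 12, 16]
r2 m[B→φ0] = [380, 400, 150]
r2 m[B→φ1] = [480, 420, 120]
r2 m[B→φ2] = [456, 420, 80]
r2 m[R→φ1] = [1, 1, 1]
r2 m[G→φ2] = [1, 1, 1]
r2 m[M→φ3] = [1, 1, 1]
r2 m[E→φ0] = [19, 12, 16]
r2 m[E→φ3] = [22, 18, 13]
r3 m[φ0→B] = [372, 335, 135]
r3 m[φ0→E] = [7390, 6520, 4810]
r3 m[φ1→B] = [19, 20, 10]
r3 m[φ1→R] = [4920, 5940, 7860]
r3 m[φ2→B] = [20, 20, 15]
r3 m[φ2→G] = [7204, 7112, 4404]
r3 m[φ3→M] = [303, 252, 287]
r3 m[φ3→E] = [19, 12, 16]
r3 m[B→φ0] = [380, 400, 150]
r3 m[B→φ1] = [480, 420, 120]
r3 m[B→φ2] = [456, 420, 80]
r3 m[R→φ1] = [1, 1, 1]
r3 m[G→φ2] = [1, 1, 1]
r3 m[M→φ3] = [1, 1, 1]
r3 m[E→φ0] = [19, 12, 16]
r3 m[E→φ3] = [22, 18, 13]
r4 m[φ0→B] = [372, 335, 135]
r4 m[φ0→E] = [7390, 6520, 4810]
r4 m[φ1→B] = [19, 20, 10]
r4 m[φ1→R] = [4920, 5940, 7860]
r4 m[φ2→B] = [20, 20, 15]
r4 m[φ2→G] = [7204, 7112, 4404]
r4 m[φ3→M] = [303, 252, 287]
r4 m[φ3→E] = [19, 12, 16]
r4 m[B→φ0] = [380, 400, 150]
r4 m[B→φ1] = [7440, 6700, 2025]
r4 m[B→φ2] = [7068, 6700, 1350]
r4 m[R→φ1] = [1, 1, 1]
r4 m[G→φ2] = [1, 1, 1]
r4 m[M→φ3] = [1, 1, 1]
r4 m[E→φ0] = [19, 12, 16]
r4 m[E→φ3] = [7390, 6520, 4810]
r5 m[φ0→B] = [372, 335, 135]
r5 m[φ0→E] = [7390, 6520, 4810]
r5 m[φ1→B] = [19, 20, 10]
r5 m[φ1→R] = [76970, 94110, 124530]
r5 m[φ2→B] = [20, 20, 15]
r5 m[φ2→G] = [113212, 112526, 69872]
r5 m[φ3→M] = [107190, 88790, 99630]
r5 m[φ3→E] = [19, 12, 16]
r5 m[B→φ0] = [380, 400, 150]
r5 m[B→φ1] = [7440, 6700, 2025]
r5 m[B→φ2] = [7068, 6700, 1350]
r5 m[R→φ1] = [1, 1, 1]
r5 m[G→φ2] = [1, 1, 1]
r5 m[M→φ3] = [1, 1, 1]
r5 m[E→φ0] = [19, 12, 16]
r5 m[E→φ3] = [7390, 6520, 4810]
r6 m[φ0→B] = [372, 335, 135]
r6 m[φ0→E] = [7390, 6520, 4810]
r6 m[φ1→B] = [19, 20, 10]
r6 m[φ1→R] = [76970, 94110, 124530]
r6 m[φ2→B] = [20, 20, 15]
r6 m[φ2→G] = [113212, 112526, 69872]
r6 m[φ3→M] = [107190, 88790, 99630]
r6 m[φ3→E] = [19, 12, 16]
r6 m[B→φ0] = [380, 400, 150]
r6 m[B→φ1] = [7440, 6700, 2025]
r6 m[B→φ2] = [7068, 6700, 1350]
r6 m[R→φ1] = [1, 1, 1]
r6 m[G→φ2] = [1, 1, 1]
r6 m[M→φ3] = [1, 1, 1]
r6 m[E→φ0] = [19, 12, 16]
r6 m[E→φ3] = [7390, 6520, 4810]
fixed point reached at round 6
b[G] = ⊗ incoming = [113212, 112526, 69872]

b[G] = [113212, 112526, 69872]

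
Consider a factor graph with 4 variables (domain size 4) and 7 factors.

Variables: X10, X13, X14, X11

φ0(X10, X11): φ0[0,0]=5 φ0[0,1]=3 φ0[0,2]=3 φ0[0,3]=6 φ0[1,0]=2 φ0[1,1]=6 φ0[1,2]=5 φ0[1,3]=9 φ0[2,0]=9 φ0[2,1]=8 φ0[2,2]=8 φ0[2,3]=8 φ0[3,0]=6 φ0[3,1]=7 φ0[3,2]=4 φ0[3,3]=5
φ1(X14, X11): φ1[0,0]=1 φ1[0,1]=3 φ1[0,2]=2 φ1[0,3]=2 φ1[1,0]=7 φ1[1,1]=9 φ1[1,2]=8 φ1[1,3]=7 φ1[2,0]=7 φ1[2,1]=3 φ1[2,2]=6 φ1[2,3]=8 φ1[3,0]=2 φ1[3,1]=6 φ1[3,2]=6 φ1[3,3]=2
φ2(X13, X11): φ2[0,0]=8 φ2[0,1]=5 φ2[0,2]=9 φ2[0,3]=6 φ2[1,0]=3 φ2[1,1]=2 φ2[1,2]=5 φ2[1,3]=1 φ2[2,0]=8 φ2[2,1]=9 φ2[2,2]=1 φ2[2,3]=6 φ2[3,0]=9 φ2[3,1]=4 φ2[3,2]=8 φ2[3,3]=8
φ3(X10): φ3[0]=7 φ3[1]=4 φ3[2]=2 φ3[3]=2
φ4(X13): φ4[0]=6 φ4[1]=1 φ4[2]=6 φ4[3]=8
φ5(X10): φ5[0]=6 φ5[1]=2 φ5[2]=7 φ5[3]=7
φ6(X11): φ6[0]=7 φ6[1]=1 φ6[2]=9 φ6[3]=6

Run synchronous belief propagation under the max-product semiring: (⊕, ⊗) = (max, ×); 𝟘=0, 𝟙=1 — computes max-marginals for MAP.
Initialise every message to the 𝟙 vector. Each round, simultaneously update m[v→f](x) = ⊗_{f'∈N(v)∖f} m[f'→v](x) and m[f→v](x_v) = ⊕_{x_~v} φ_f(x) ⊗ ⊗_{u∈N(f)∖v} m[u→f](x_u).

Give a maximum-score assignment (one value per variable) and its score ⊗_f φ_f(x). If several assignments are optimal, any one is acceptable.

init: all messages = 𝟙 over 4 values
r1 m[φ0→X10] = [6, 9, 9, 7]
r1 m[φ0→X11] = [9, 8, 8, 9]
r1 m[φ1→X14] = [3, 9, 8, 6]
r1 m[φ1→X11] = [7, 9, 8, 8]
r1 m[φ2→X13] = [9, 5, 9, 9]
r1 m[φ2→X11] = [9, 9, 9, 8]
r1 m[φ3→X10] = [7, 4, 2, 2]
r1 m[φ4→X13] = [6, 1, 6, 8]
r1 m[φ5→X10] = [6, 2, 7, 7]
r1 m[φ6→X11] = [7, 1, 9, 6]
r1 m[X10→φ0] = [1, 1, 1, 1]
r1 m[X10→φ3] = [1, 1, 1, 1]
r1 m[X10→φ5] = [1, 1, 1, 1]
r1 m[X13→φ2] = [1, 1, 1, 1]
r1 m[X13→φ4] = [1, 1, 1, 1]
r1 m[X14→φ1] = [1, 1, 1, 1]
r1 m[X11→φ0] = [1, 1, 1, 1]
r1 m[X11→φ1] = [1, 1, 1, 1]
r1 m[X11→φ2] = [1, 1, 1, 1]
r1 m[X11→φ6] = [1, 1, 1, 1]
r2 m[φ0→X10] = [6, 9, 9, 7]
r2 m[φ0→X11] = [9, 8, 8, 9]
r2 m[φ1→X14] = [3, 9, 8, 6]
r2 m[φ1→X11] = [7, 9, 8, 8]
r2 m[φ2→X13] = [9, 5, 9, 9]
r2 m[φ2→X11] = [9, 9, 9, 8]
r2 m[φ3→X10] = [7, 4, 2, 2]
r2 m[φ4→X13] = [6, 1, 6, 8]
r2 m[φ5→X10] = [6, 2, 7, 7]
r2 m[φ6→X11] = [7, 1, 9, 6]
r2 m[X10→φ0] = [42, 8, 14, 14]
r2 m[X10→φ3] = [36, 18, 63, 49]
r2 m[X10→φ5] = [42, 36, 18, 14]
r2 m[X13→φ2] = [6, 1, 6, 8]
r2 m[X13→φ4] = [9, 5, 9, 9]
r2 m[X14→φ1] = [1, 1, 1, 1]
r2 m[X11→φ0] = [441, 81, 648, 384]
r2 m[X11→φ1] = [567, 72, 648, 432]
r2 m[X11→φ2] = [441, 72, 576, 432]
r2 m[X11→φ6] = [567, 648, 576, 576]
r3 m[φ0→X10] = [2304, 3456, 5184, 2646]
r3 m[φ0→X11] = [210, 126, 126, 252]
r3 m[φ1→X14] = [1296, 5184, 3969, 3888]
r3 m[φ1→X11] = [7, 9, 8, 8]
r3 m[φ2→X13] = [5184, 2880, 3528, 4608]
r3 m[φ2→X11] = [72, 54, 64, 64]
r3 m[φ3→X10] = [7, 4, 2, 2]
r3 m[φ4→X13] = [6, 1, 6, 8]
r3 m[φ5→X10] = [6, 2, 7, 7]
r3 m[φ6→X11] = [7, 1, 9, 6]
r3 m[X10→φ0] = [42, 8, 14, 14]
r3 m[X10→φ3] = [36, 18, 63, 49]
r3 m[X10→φ5] = [42, 36, 18, 14]
r3 m[X13→φ2] = [6, 1, 6, 8]
r3 m[X13→φ4] = [9, 5, 9, 9]
r3 m[X14→φ1] = [1, 1, 1, 1]
r3 m[X11→φ0] = [441, 81, 648, 384]
r3 m[X11→φ1] = [567, 72, 648, 432]
r3 m[X11→φ2] = [441, 72, 576, 432]
r3 m[X11→φ6] = [567, 648, 576, 576]
r4 m[φ0→X10] = [2304, 3456, 5184, 2646]
r4 m[φ0→X11] = [210, 126, 126, 252]
r4 m[φ1→X14] = [1296, 5184, 3969, 3888]
r4 m[φ1→X11] = [7, 9, 8, 8]
r4 m[φ2→X13] = [5184, 2880, 3528, 4608]
r4 m[φ2→X11] = [72, 54, 64, 64]
r4 m[φ3→X10] = [7, 4, 2, 2]
r4 m[φ4→X13] = [6, 1, 6, 8]
r4 m[φ5→X10] = [6, 2, 7, 7]
r4 m[φ6→X11] = [7, 1, 9, 6]
r4 m[X10→φ0] = [42, 8, 14, 14]
r4 m[X10→φ3] = [13824, 6912, 36288, 18522]
r4 m[X10→φ5] = [16128, 13824, 10368, 5292]
r4 m[X13→φ2] = [6, 1, 6, 8]
r4 m[X13→φ4] = [5184, 2880, 3528, 4608]
r4 m[X14→φ1] = [1, 1, 1, 1]
r4 m[X11→φ0] = [3528, 486, 4608, 3072]
r4 m[X11→φ1] = [105840, 6804, 72576, 96768]
r4 m[X11→φ2] = [10290, 1134, 9072, 12096]
r4 m[X11→φ6] = [105840, 61236, 64512, 129024]
r5 m[φ0→X10] = [18432, 27648, 36864, 21168]
r5 m[φ0→X11] = [210, 126, 126, 252]
r5 m[φ1→X14] = [193536, 740880, 774144, 435456]
r5 m[φ1→X11] = [7, 9, 8, 8]
r5 m[φ2→X13] = [82320, 45360, 82320, 96768]
r5 m[φ2→X11] = [72, 54, 64, 64]
r5 m[φ3→X10] = [7, 4, 2, 2]
r5 m[φ4→X13] = [6, 1, 6, 8]
r5 m[φ5→X10] = [6, 2, 7, 7]
r5 m[φ6→X11] = [7, 1, 9, 6]
r5 m[X10→φ0] = [42, 8, 14, 14]
r5 m[X10→φ3] = [13824, 6912, 36288, 18522]
r5 m[X10→φ5] = [16128, 13824, 10368, 5292]
r5 m[X13→φ2] = [6, 1, 6, 8]
r5 m[X13→φ4] = [5184, 2880, 3528, 4608]
r5 m[X14→φ1] = [1, 1, 1, 1]
r5 m[X11→φ0] = [3528, 486, 4608, 3072]
r5 m[X11→φ1] = [105840, 6804, 72576, 96768]
r5 m[X11→φ2] = [10290, 1134, 9072, 12096]
r5 m[X11→φ6] = [105840, 61236, 64512, 129024]
r6 m[φ0→X10] = [18432, 27648, 36864, 21168]
r6 m[φ0→X11] = [210, 126, 126, 252]
r6 m[φ1→X14] = [193536, 740880, 774144, 435456]
r6 m[φ1→X11] = [7, 9, 8, 8]
r6 m[φ2→X13] = [82320, 45360, 82320, 96768]
r6 m[φ2→X11] = [72, 54, 64, 64]
r6 m[φ3→X10] = [7, 4, 2, 2]
r6 m[φ4→X13] = [6, 1, 6, 8]
r6 m[φ5→X10] = [6, 2, 7, 7]
r6 m[φ6→X11] = [7, 1, 9, 6]
r6 m[X10→φ0] = [42, 8, 14, 14]
r6 m[X10→φ3] = [110592, 55296, 258048, 148176]
r6 m[X10→φ5] = [129024, 110592, 73728, 42336]
r6 m[X13→φ2] = [6, 1, 6, 8]
r6 m[X13→φ4] = [82320, 45360, 82320, 96768]
r6 m[X14→φ1] = [1, 1, 1, 1]
r6 m[X11→φ0] = [3528, 486, 4608, 3072]
r6 m[X11→φ1] = [105840, 6804, 72576, 96768]
r6 m[X11→φ2] = [10290, 1134, 9072, 12096]
r6 m[X11→φ6] = [105840, 61236, 64512, 129024]
r7 m[φ0→X10] = [18432, 27648, 36864, 21168]
r7 m[φ0→X11] = [210, 126, 126, 252]
r7 m[φ1→X14] = [193536, 740880, 774144, 435456]
r7 m[φ1→X11] = [7, 9, 8, 8]
r7 m[φ2→X13] = [82320, 45360, 82320, 96768]
r7 m[φ2→X11] = [72, 54, 64, 64]
r7 m[φ3→X10] = [7, 4, 2, 2]
r7 m[φ4→X13] = [6, 1, 6, 8]
r7 m[φ5→X10] = [6, 2, 7, 7]
r7 m[φ6→X11] = [7, 1, 9, 6]
r7 m[X10→φ0] = [42, 8, 14, 14]
r7 m[X10→φ3] = [110592, 55296, 258048, 148176]
r7 m[X10→φ5] = [129024, 110592, 73728, 42336]
r7 m[X13→φ2] = [6, 1, 6, 8]
r7 m[X13→φ4] = [82320, 45360, 82320, 96768]
r7 m[X14→φ1] = [1, 1, 1, 1]
r7 m[X11→φ0] = [3528, 486, 4608, 3072]
r7 m[X11→φ1] = [105840, 6804, 72576, 96768]
r7 m[X11→φ2] = [10290, 1134, 9072, 12096]
r7 m[X11→φ6] = [105840, 61236, 64512, 129024]
fixed point reached at round 7
traceback from X10: (X10=0, X13=3, X14=2, X11=3), score=774144

assignment: (X10=0, X13=3, X14=2, X11=3); score = 774144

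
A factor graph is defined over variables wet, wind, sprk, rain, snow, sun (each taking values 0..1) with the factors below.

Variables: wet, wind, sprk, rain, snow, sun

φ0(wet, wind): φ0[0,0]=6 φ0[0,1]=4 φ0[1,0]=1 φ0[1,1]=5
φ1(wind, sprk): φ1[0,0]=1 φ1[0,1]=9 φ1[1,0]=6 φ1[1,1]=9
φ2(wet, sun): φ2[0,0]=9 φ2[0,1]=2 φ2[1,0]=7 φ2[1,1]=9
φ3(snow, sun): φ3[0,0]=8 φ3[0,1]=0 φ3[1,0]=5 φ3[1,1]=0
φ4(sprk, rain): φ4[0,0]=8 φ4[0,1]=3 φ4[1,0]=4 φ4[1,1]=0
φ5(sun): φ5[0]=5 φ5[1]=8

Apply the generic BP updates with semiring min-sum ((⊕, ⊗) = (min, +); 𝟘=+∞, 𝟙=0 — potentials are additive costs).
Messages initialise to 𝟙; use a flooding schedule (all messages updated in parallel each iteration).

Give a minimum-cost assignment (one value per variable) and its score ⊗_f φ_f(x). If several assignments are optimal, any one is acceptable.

assignment: (wet=0, wind=0, sprk=0, rain=1, snow=0, sun=1); score = 20

init: all messages = 𝟙 over 2 values
r1 m[φ0→wet] = [4, 1]
r1 m[φ0→wind] = [1, 4]
r1 m[φ1→wind] = [1, 6]
r1 m[φ1→sprk] = [1, 9]
r1 m[φ2→wet] = [2, 7]
r1 m[φ2→sun] = [7, 2]
r1 m[φ3→snow] = [0, 0]
r1 m[φ3→sun] = [5, 0]
r1 m[φ4→sprk] = [3, 0]
r1 m[φ4→rain] = [4, 0]
r1 m[φ5→sun] = [5, 8]
r1 m[wet→φ0] = [0, 0]
r1 m[wet→φ2] = [0, 0]
r1 m[wind→φ0] = [0, 0]
r1 m[wind→φ1] = [0, 0]
r1 m[sprk→φ1] = [0, 0]
r1 m[sprk→φ4] = [0, 0]
r1 m[rain→φ4] = [0, 0]
r1 m[snow→φ3] = [0, 0]
r1 m[sun→φ2] = [0, 0]
r1 m[sun→φ3] = [0, 0]
r1 m[sun→φ5] = [0, 0]
r2 m[φ0→wet] = [4, 1]
r2 m[φ0→wind] = [1, 4]
r2 m[φ1→wind] = [1, 6]
r2 m[φ1→sprk] = [1, 9]
r2 m[φ2→wet] = [2, 7]
r2 m[φ2→sun] = [7, 2]
r2 m[φ3→snow] = [0, 0]
r2 m[φ3→sun] = [5, 0]
r2 m[φ4→sprk] = [3, 0]
r2 m[φ4→rain] = [4, 0]
r2 m[φ5→sun] = [5, 8]
r2 m[wet→φ0] = [2, 7]
r2 m[wet→φ2] = [4, 1]
r2 m[wind→φ0] = [1, 6]
r2 m[wind→φ1] = [1, 4]
r2 m[sprk→φ1] = [3, 0]
r2 m[sprk→φ4] = [1, 9]
r2 m[rain→φ4] = [0, 0]
r2 m[snow→φ3] = [0, 0]
r2 m[sun→φ2] = [10, 8]
r2 m[sun→φ3] = [12, 10]
r2 m[sun→φ5] = [12, 2]
r3 m[φ0→wet] = [7, 2]
r3 m[φ0→wind] = [8, 6]
r3 m[φ1→wind] = [4, 9]
r3 m[φ1→sprk] = [2, 10]
r3 m[φ2→wet] = [10, 17]
r3 m[φ2→sun] = [8, 6]
r3 m[φ3→snow] = [10, 10]
r3 m[φ3→sun] = [5, 0]
r3 m[φ4→sprk] = [3, 0]
r3 m[φ4→rain] = [9, 4]
r3 m[φ5→sun] = [5, 8]
r3 m[wet→φ0] = [2, 7]
r3 m[wet→φ2] = [4, 1]
r3 m[wind→φ0] = [1, 6]
r3 m[wind→φ1] = [1, 4]
r3 m[sprk→φ1] = [3, 0]
r3 m[sprk→φ4] = [1, 9]
r3 m[rain→φ4] = [0, 0]
r3 m[snow→φ3] = [0, 0]
r3 m[sun→φ2] = [10, 8]
r3 m[sun→φ3] = [12, 10]
r3 m[sun→φ5] = [12, 2]
r4 m[φ0→wet] = [7, 2]
r4 m[φ0→wind] = [8, 6]
r4 m[φ1→wind] = [4, 9]
r4 m[φ1→sprk] = [2, 10]
r4 m[φ2→wet] = [10, 17]
r4 m[φ2→sun] = [8, 6]
r4 m[φ3→snow] = [10, 10]
r4 m[φ3→sun] = [5, 0]
r4 m[φ4→sprk] = [3, 0]
r4 m[φ4→rain] = [9, 4]
r4 m[φ5→sun] = [5, 8]
r4 m[wet→φ0] = [10, 17]
r4 m[wet→φ2] = [7, 2]
r4 m[wind→φ0] = [4, 9]
r4 m[wind→φ1] = [8, 6]
r4 m[sprk→φ1] = [3, 0]
r4 m[sprk→φ4] = [2, 10]
r4 m[rain→φ4] = [0, 0]
r4 m[snow→φ3] = [0, 0]
r4 m[sun→φ2] = [10, 8]
r4 m[sun→φ3] = [13, 14]
r4 m[sun→φ5] = [13, 6]
r5 m[φ0→wet] = [10, 5]
r5 m[φ0→wind] = [16, 14]
r5 m[φ1→wind] = [4, 9]
r5 m[φ1→sprk] = [9, 15]
r5 m[φ2→wet] = [10, 17]
r5 m[φ2→sun] = [9, 9]
r5 m[φ3→snow] = [14, 14]
r5 m[φ3→sun] = [5, 0]
r5 m[φ4→sprk] = [3, 0]
r5 m[φ4→rain] = [10, 5]
r5 m[φ5→sun] = [5, 8]
r5 m[wet→φ0] = [10, 17]
r5 m[wet→φ2] = [7, 2]
r5 m[wind→φ0] = [4, 9]
r5 m[wind→φ1] = [8, 6]
r5 m[sprk→φ1] = [3, 0]
r5 m[sprk→φ4] = [2, 10]
r5 m[rain→φ4] = [0, 0]
r5 m[snow→φ3] = [0, 0]
r5 m[sun→φ2] = [10, 8]
r5 m[sun→φ3] = [13, 14]
r5 m[sun→φ5] = [13, 6]
r6 m[φ0→wet] = [10, 5]
r6 m[φ0→wind] = [16, 14]
r6 m[φ1→wind] = [4, 9]
r6 m[φ1→sprk] = [9, 15]
r6 m[φ2→wet] = [10, 17]
r6 m[φ2→sun] = [9, 9]
r6 m[φ3→snow] = [14, 14]
r6 m[φ3→sun] = [5, 0]
r6 m[φ4→sprk] = [3, 0]
r6 m[φ4→rain] = [10, 5]
r6 m[φ5→sun] = [5, 8]
r6 m[wet→φ0] = [10, 17]
r6 m[wet→φ2] = [10, 5]
r6 m[wind→φ0] = [4, 9]
r6 m[wind→φ1] = [16, 14]
r6 m[sprk→φ1] = [3, 0]
r6 m[sprk→φ4] = [9, 15]
r6 m[rain→φ4] = [0, 0]
r6 m[snow→φ3] = [0, 0]
r6 m[sun→φ2] = [10, 8]
r6 m[sun→φ3] = [14, 17]
r6 m[sun→φ5] = [14, 9]
r7 m[φ0→wet] = [10, 5]
r7 m[φ0→wind] = [16, 14]
r7 m[φ1→wind] = [4, 9]
r7 m[φ1→sprk] = [17, 23]
r7 m[φ2→wet] = [10, 17]
r7 m[φ2→sun] = [12, 12]
r7 m[φ3→snow] = [17, 17]
r7 m[φ3→sun] = [5, 0]
r7 m[φ4→sprk] = [3, 0]
r7 m[φ4→rain] = [17, 12]
r7 m[φ5→sun] = [5, 8]
r7 m[wet→φ0] = [10, 17]
r7 m[wet→φ2] = [10, 5]
r7 m[wind→φ0] = [4, 9]
r7 m[wind→φ1] = [16, 14]
r7 m[sprk→φ1] = [3, 0]
r7 m[sprk→φ4] = [9, 15]
r7 m[rain→φ4] = [0, 0]
r7 m[snow→φ3] = [0, 0]
r7 m[sun→φ2] = [10, 8]
r7 m[sun→φ3] = [14, 17]
r7 m[sun→φ5] = [14, 9]
r8 m[φ0→wet] = [10, 5]
r8 m[φ0→wind] = [16, 14]
r8 m[φ1→wind] = [4, 9]
r8 m[φ1→sprk] = [17, 23]
r8 m[φ2→wet] = [10, 17]
r8 m[φ2→sun] = [12, 12]
r8 m[φ3→snow] = [17, 17]
r8 m[φ3→sun] = [5, 0]
r8 m[φ4→sprk] = [3, 0]
r8 m[φ4→rain] = [17, 12]
r8 m[φ5→sun] = [5, 8]
r8 m[wet→φ0] = [10, 17]
r8 m[wet→φ2] = [10, 5]
r8 m[wind→φ0] = [4, 9]
r8 m[wind→φ1] = [16, 14]
r8 m[sprk→φ1] = [3, 0]
r8 m[sprk→φ4] = [17, 23]
r8 m[rain→φ4] = [0, 0]
r8 m[snow→φ3] = [0, 0]
r8 m[sun→φ2] = [10, 8]
r8 m[sun→φ3] = [17, 20]
r8 m[sun→φ5] = [17, 12]
r9 m[φ0→wet] = [10, 5]
r9 m[φ0→wind] = [16, 14]
r9 m[φ1→wind] = [4, 9]
r9 m[φ1→sprk] = [17, 23]
r9 m[φ2→wet] = [10, 17]
r9 m[φ2→sun] = [12, 12]
r9 m[φ3→snow] = [20, 20]
r9 m[φ3→sun] = [5, 0]
r9 m[φ4→sprk] = [3, 0]
r9 m[φ4→rain] = [25, 20]
r9 m[φ5→sun] = [5, 8]
r9 m[wet→φ0] = [10, 17]
r9 m[wet→φ2] = [10, 5]
r9 m[wind→φ0] = [4, 9]
r9 m[wind→φ1] = [16, 14]
r9 m[sprk→φ1] = [3, 0]
r9 m[sprk→φ4] = [17, 23]
r9 m[rain→φ4] = [0, 0]
r9 m[snow→φ3] = [0, 0]
r9 m[sun→φ2] = [10, 8]
r9 m[sun→φ3] = [17, 20]
r9 m[sun→φ5] = [17, 12]
r10 m[φ0→wet] = [10, 5]
r10 m[φ0→wind] = [16, 14]
r10 m[φ1→wind] = [4, 9]
r10 m[φ1→sprk] = [17, 23]
r10 m[φ2→wet] = [10, 17]
r10 m[φ2→sun] = [12, 12]
r10 m[φ3→snow] = [20, 20]
r10 m[φ3→sun] = [5, 0]
r10 m[φ4→sprk] = [3, 0]
r10 m[φ4→rain] = [25, 20]
r10 m[φ5→sun] = [5, 8]
r10 m[wet→φ0] = [10, 17]
r10 m[wet→φ2] = [10, 5]
r10 m[wind→φ0] = [4, 9]
r10 m[wind→φ1] = [16, 14]
r10 m[sprk→φ1] = [3, 0]
r10 m[sprk→φ4] = [17, 23]
r10 m[rain→φ4] = [0, 0]
r10 m[snow→φ3] = [0, 0]
r10 m[sun→φ2] = [10, 8]
r10 m[sun→φ3] = [17, 20]
r10 m[sun→φ5] = [17, 12]
fixed point reached at round 10
traceback from wet: (wet=0, wind=0, sprk=0, rain=1, snow=0, sun=1), score=20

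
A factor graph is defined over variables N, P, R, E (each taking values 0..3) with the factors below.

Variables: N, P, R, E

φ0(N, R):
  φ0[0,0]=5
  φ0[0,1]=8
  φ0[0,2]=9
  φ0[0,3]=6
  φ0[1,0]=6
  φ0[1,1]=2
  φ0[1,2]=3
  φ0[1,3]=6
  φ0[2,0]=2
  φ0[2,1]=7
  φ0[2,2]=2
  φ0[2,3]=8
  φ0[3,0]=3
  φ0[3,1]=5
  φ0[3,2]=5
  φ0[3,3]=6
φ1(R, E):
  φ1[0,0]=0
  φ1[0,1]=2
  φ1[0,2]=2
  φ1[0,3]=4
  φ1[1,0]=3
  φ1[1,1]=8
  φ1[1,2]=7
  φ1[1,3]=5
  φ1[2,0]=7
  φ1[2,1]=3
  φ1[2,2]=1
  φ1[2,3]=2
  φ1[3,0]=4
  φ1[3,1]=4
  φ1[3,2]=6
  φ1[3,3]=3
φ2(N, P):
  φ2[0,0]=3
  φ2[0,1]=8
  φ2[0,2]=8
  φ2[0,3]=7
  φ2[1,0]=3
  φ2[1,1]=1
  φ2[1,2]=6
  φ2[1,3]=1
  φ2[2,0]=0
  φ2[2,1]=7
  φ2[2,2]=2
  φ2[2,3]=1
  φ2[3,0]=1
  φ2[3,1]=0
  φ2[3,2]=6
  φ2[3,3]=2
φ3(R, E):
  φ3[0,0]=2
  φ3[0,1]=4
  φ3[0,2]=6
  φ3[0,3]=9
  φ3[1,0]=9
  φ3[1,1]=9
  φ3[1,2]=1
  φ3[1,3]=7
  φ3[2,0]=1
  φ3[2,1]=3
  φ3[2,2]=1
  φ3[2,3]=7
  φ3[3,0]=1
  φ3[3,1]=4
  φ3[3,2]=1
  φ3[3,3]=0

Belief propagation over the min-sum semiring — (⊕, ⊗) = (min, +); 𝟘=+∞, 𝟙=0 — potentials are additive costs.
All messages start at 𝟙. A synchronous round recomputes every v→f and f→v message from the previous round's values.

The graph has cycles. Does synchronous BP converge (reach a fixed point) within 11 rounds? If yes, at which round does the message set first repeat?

NOT CONVERGED within 11 rounds

init: all messages = 𝟙 over 4 values
r1 m[φ0→N] = [5, 2, 2, 3]
r1 m[φ0→R] = [2, 2, 2, 6]
r1 m[φ1→R] = [0, 3, 1, 3]
r1 m[φ1→E] = [0, 2, 1, 2]
r1 m[φ2→N] = [3, 1, 0, 0]
r1 m[φ2→P] = [0, 0, 2, 1]
r1 m[φ3→R] = [2, 1, 1, 0]
r1 m[φ3→E] = [1, 3, 1, 0]
r1 m[N→φ0] = [0, 0, 0, 0]
r1 m[N→φ2] = [0, 0, 0, 0]
r1 m[P→φ2] = [0, 0, 0, 0]
r1 m[R→φ0] = [0, 0, 0, 0]
r1 m[R→φ1] = [0, 0, 0, 0]
r1 m[R→φ3] = [0, 0, 0, 0]
r1 m[E→φ1] = [0, 0, 0, 0]
r1 m[E→φ3] = [0, 0, 0, 0]
r2 m[φ0→N] = [5, 2, 2, 3]
r2 m[φ0→R] = [2, 2, 2, 6]
r2 m[φ1→R] = [0, 3, 1, 3]
r2 m[φ1→E] = [0, 2, 1, 2]
r2 m[φ2→N] = [3, 1, 0, 0]
r2 m[φ2→P] = [0, 0, 2, 1]
r2 m[φ3→R] = [2, 1, 1, 0]
r2 m[φ3→E] = [1, 3, 1, 0]
r2 m[N→φ0] = [3, 1, 0, 0]
r2 m[N→φ2] = [5, 2, 2, 3]
r2 m[P→φ2] = [0, 0, 0, 0]
r2 m[R→φ0] = [2, 4, 2, 3]
r2 m[R→φ1] = [4, 3, 3, 6]
r2 m[R→φ3] = [2, 5, 3, 9]
r2 m[E→φ1] = [1, 3, 1, 0]
r2 m[E→φ3] = [0, 2, 1, 2]
r3 m[φ0→N] = [7, 5, 4, 5]
r3 m[φ0→R] = [2, 3, 2, 6]
r3 m[φ1→R] = [1, 4, 2, 3]
r3 m[φ1→E] = [4, 6, 4, 5]
r3 m[φ2→N] = [3, 1, 0, 0]
r3 m[φ2→P] = [2, 3, 4, 3]
r3 m[φ3→R] = [2, 2, 1, 1]
r3 m[φ3→E] = [4, 6, 4, 9]
r3 m[N→φ0] = [3, 1, 0, 0]
r3 m[N→φ2] = [5, 2, 2, 3]
r3 m[P→φ2] = [0, 0, 0, 0]
r3 m[R→φ0] = [2, 4, 2, 3]
r3 m[R→φ1] = [4, 3, 3, 6]
r3 m[R→φ3] = [2, 5, 3, 9]
r3 m[E→φ1] = [1, 3, 1, 0]
r3 m[E→φ3] = [0, 2, 1, 2]
r4 m[φ0→N] = [7, 5, 4, 5]
r4 m[φ0→R] = [2, 3, 2, 6]
r4 m[φ1→R] = [1, 4, 2, 3]
r4 m[φ1→E] = [4, 6, 4, 5]
r4 m[φ2→N] = [3, 1, 0, 0]
r4 m[φ2→P] = [2, 3, 4, 3]
r4 m[φ3→R] = [2, 2, 1, 1]
r4 m[φ3→E] = [4, 6, 4, 9]
r4 m[N→φ0] = [3, 1, 0, 0]
r4 m[N→φ2] = [7, 5, 4, 5]
r4 m[P→φ2] = [0, 0, 0, 0]
r4 m[R→φ0] = [3, 6, 3, 4]
r4 m[R→φ1] = [4, 5, 3, 7]
r4 m[R→φ3] = [3, 7, 4, 9]
r4 m[E→φ1] = [4, 6, 4, 9]
r4 m[E→φ3] = [4, 6, 4, 5]
r5 m[φ0→N] = [8, 6, 5, 6]
r5 m[φ0→R] = [2, 3, 2, 6]
r5 m[φ1→R] = [4, 7, 5, 8]
r5 m[φ1→E] = [4, 6, 4, 5]
r5 m[φ2→N] = [3, 1, 0, 0]
r5 m[φ2→P] = [4, 5, 6, 5]
r5 m[φ3→R] = [6, 5, 5, 5]
r5 m[φ3→E] = [5, 7, 5, 9]
r5 m[N→φ0] = [3, 1, 0, 0]
r5 m[N→φ2] = [7, 5, 4, 5]
r5 m[P→φ2] = [0, 0, 0, 0]
r5 m[R→φ0] = [3, 6, 3, 4]
r5 m[R→φ1] = [4, 5, 3, 7]
r5 m[R→φ3] = [3, 7, 4, 9]
r5 m[E→φ1] = [4, 6, 4, 9]
r5 m[E→φ3] = [4, 6, 4, 5]
r6 m[φ0→N] = [8, 6, 5, 6]
r6 m[φ0→R] = [2, 3, 2, 6]
r6 m[φ1→R] = [4, 7, 5, 8]
r6 m[φ1→E] = [4, 6, 4, 5]
r6 m[φ2→N] = [3, 1, 0, 0]
r6 m[φ2→P] = [4, 5, 6, 5]
r6 m[φ3→R] = [6, 5, 5, 5]
r6 m[φ3→E] = [5, 7, 5, 9]
r6 m[N→φ0] = [3, 1, 0, 0]
r6 m[N→φ2] = [8, 6, 5, 6]
r6 m[P→φ2] = [0, 0, 0, 0]
r6 m[R→φ0] = [10, 12, 10, 13]
r6 m[R→φ1] = [8, 8, 7, 11]
r6 m[R→φ3] = [6, 10, 7, 14]
r6 m[E→φ1] = [5, 7, 5, 9]
r6 m[E→φ3] = [4, 6, 4, 5]
r7 m[φ0→N] = [15, 13, 12, 13]
r7 m[φ0→R] = [2, 3, 2, 6]
r7 m[φ1→R] = [5, 8, 6, 9]
r7 m[φ1→E] = [8, 10, 8, 9]
r7 m[φ2→N] = [3, 1, 0, 0]
r7 m[φ2→P] = [5, 6, 7, 6]
r7 m[φ3→R] = [6, 5, 5, 5]
r7 m[φ3→E] = [8, 10, 8, 14]
r7 m[N→φ0] = [3, 1, 0, 0]
r7 m[N→φ2] = [8, 6, 5, 6]
r7 m[P→φ2] = [0, 0, 0, 0]
r7 m[R→φ0] = [10, 12, 10, 13]
r7 m[R→φ1] = [8, 8, 7, 11]
r7 m[R→φ3] = [6, 10, 7, 14]
r7 m[E→φ1] = [5, 7, 5, 9]
r7 m[E→φ3] = [4, 6, 4, 5]
r8 m[φ0→N] = [15, 13, 12, 13]
r8 m[φ0→R] = [2, 3, 2, 6]
r8 m[φ1→R] = [5, 8, 6, 9]
r8 m[φ1→E] = [8, 10, 8, 9]
r8 m[φ2→N] = [3, 1, 0, 0]
r8 m[φ2→P] = [5, 6, 7, 6]
r8 m[φ3→R] = [6, 5, 5, 5]
r8 m[φ3→E] = [8, 10, 8, 14]
r8 m[N→φ0] = [3, 1, 0, 0]
r8 m[N→φ2] = [15, 13, 12, 13]
r8 m[P→φ2] = [0, 0, 0, 0]
r8 m[R→φ0] = [11, 13, 11, 14]
r8 m[R→φ1] = [8, 8, 7, 11]
r8 m[R→φ3] = [7, 11, 8, 15]
r8 m[E→φ1] = [8, 10, 8, 14]
r8 m[E→φ3] = [8, 10, 8, 9]
r9 m[φ0→N] = [16, 14, 13, 14]
r9 m[φ0→R] = [2, 3, 2, 6]
r9 m[φ1→R] = [8, 11, 9, 12]
r9 m[φ1→E] = [8, 10, 8, 9]
r9 m[φ2→N] = [3, 1, 0, 0]
r9 m[φ2→P] = [12, 13, 14, 13]
r9 m[φ3→R] = [10, 9, 9, 9]
r9 m[φ3→E] = [9, 11, 9, 15]
r9 m[N→φ0] = [3, 1, 0, 0]
r9 m[N→φ2] = [15, 13, 12, 13]
r9 m[P→φ2] = [0, 0, 0, 0]
r9 m[R→φ0] = [11, 13, 11, 14]
r9 m[R→φ1] = [8, 8, 7, 11]
r9 m[R→φ3] = [7, 11, 8, 15]
r9 m[E→φ1] = [8, 10, 8, 14]
r9 m[E→φ3] = [8, 10, 8, 9]
r10 m[φ0→N] = [16, 14, 13, 14]
r10 m[φ0→R] = [2, 3, 2, 6]
r10 m[φ1→R] = [8, 11, 9, 12]
r10 m[φ1→E] = [8, 10, 8, 9]
r10 m[φ2→N] = [3, 1, 0, 0]
r10 m[φ2→P] = [12, 13, 14, 13]
r10 m[φ3→R] = [10, 9, 9, 9]
r10 m[φ3→E] = [9, 11, 9, 15]
r10 m[N→φ0] = [3, 1, 0, 0]
r10 m[N→φ2] = [16, 14, 13, 14]
r10 m[P→φ2] = [0, 0, 0, 0]
r10 m[R→φ0] = [18, 20, 18, 21]
r10 m[R→φ1] = [12, 12, 11, 15]
r10 m[R→φ3] = [10, 14, 11, 18]
r10 m[E→φ1] = [9, 11, 9, 15]
r10 m[E→φ3] = [8, 10, 8, 9]
r11 m[φ0→N] = [23, 21, 20, 21]
r11 m[φ0→R] = [2, 3, 2, 6]
r11 m[φ1→R] = [9, 12, 10, 13]
r11 m[φ1→E] = [12, 14, 12, 13]
r11 m[φ2→N] = [3, 1, 0, 0]
r11 m[φ2→P] = [13, 14, 15, 14]
r11 m[φ3→R] = [10, 9, 9, 9]
r11 m[φ3→E] = [12, 14, 12, 18]
r11 m[N→φ0] = [3, 1, 0, 0]
r11 m[N→φ2] = [16, 14, 13, 14]
r11 m[P→φ2] = [0, 0, 0, 0]
r11 m[R→φ0] = [18, 20, 18, 21]
r11 m[R→φ1] = [12, 12, 11, 15]
r11 m[R→φ3] = [10, 14, 11, 18]
r11 m[E→φ1] = [9, 11, 9, 15]
r11 m[E→φ3] = [8, 10, 8, 9]
no fixed point within 11 rounds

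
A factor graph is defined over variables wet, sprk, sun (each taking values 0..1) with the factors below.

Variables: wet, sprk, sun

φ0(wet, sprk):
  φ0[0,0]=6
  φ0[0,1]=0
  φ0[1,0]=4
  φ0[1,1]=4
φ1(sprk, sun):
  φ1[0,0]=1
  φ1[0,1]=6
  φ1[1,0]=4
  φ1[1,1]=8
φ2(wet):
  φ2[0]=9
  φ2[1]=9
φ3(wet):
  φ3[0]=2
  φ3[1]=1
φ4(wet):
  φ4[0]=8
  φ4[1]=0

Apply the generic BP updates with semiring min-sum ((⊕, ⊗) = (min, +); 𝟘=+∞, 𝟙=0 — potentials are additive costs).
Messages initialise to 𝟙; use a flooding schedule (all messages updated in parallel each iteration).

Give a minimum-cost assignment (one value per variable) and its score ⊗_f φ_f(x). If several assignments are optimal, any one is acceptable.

init: all messages = 𝟙 over 2 values
r1 m[φ0→wet] = [0, 4]
r1 m[φ0→sprk] = [4, 0]
r1 m[φ1→sprk] = [1, 4]
r1 m[φ1→sun] = [1, 6]
r1 m[φ2→wet] = [9, 9]
r1 m[φ3→wet] = [2, 1]
r1 m[φ4→wet] = [8, 0]
r1 m[wet→φ0] = [0, 0]
r1 m[wet→φ2] = [0, 0]
r1 m[wet→φ3] = [0, 0]
r1 m[wet→φ4] = [0, 0]
r1 m[sprk→φ0] = [0, 0]
r1 m[sprk→φ1] = [0, 0]
r1 m[sun→φ1] = [0, 0]
r2 m[φ0→wet] = [0, 4]
r2 m[φ0→sprk] = [4, 0]
r2 m[φ1→sprk] = [1, 4]
r2 m[φ1→sun] = [1, 6]
r2 m[φ2→wet] = [9, 9]
r2 m[φ3→wet] = [2, 1]
r2 m[φ4→wet] = [8, 0]
r2 m[wet→φ0] = [19, 10]
r2 m[wet→φ2] = [10, 5]
r2 m[wet→φ3] = [17, 13]
r2 m[wet→φ4] = [11, 14]
r2 m[sprk→φ0] = [1, 4]
r2 m[sprk→φ1] = [4, 0]
r2 m[sun→φ1] = [0, 0]
r3 m[φ0→wet] = [4, 5]
r3 m[φ0→sprk] = [14, 14]
r3 m[φ1→sprk] = [1, 4]
r3 m[φ1→sun] = [4, 8]
r3 m[φ2→wet] = [9, 9]
r3 m[φ3→wet] = [2, 1]
r3 m[φ4→wet] = [8, 0]
r3 m[wet→φ0] = [19, 10]
r3 m[wet→φ2] = [10, 5]
r3 m[wet→φ3] = [17, 13]
r3 m[wet→φ4] = [11, 14]
r3 m[sprk→φ0] = [1, 4]
r3 m[sprk→φ1] = [4, 0]
r3 m[sun→φ1] = [0, 0]
r4 m[φ0→wet] = [4, 5]
r4 m[φ0→sprk] = [14, 14]
r4 m[φ1→sprk] = [1, 4]
r4 m[φ1→sun] = [4, 8]
r4 m[φ2→wet] = [9, 9]
r4 m[φ3→wet] = [2, 1]
r4 m[φ4→wet] = [8, 0]
r4 m[wet→φ0] = [19, 10]
r4 m[wet→φ2] = [14, 6]
r4 m[wet→φ3] = [21, 14]
r4 m[wet→φ4] = [15, 15]
r4 m[sprk→φ0] = [1, 4]
r4 m[sprk→φ1] = [14, 14]
r4 m[sun→φ1] = [0, 0]
r5 m[φ0→wet] = [4, 5]
r5 m[φ0→sprk] = [14, 14]
r5 m[φ1→sprk] = [1, 4]
r5 m[φ1→sun] = [15, 20]
r5 m[φ2→wet] = [9, 9]
r5 m[φ3→wet] = [2, 1]
r5 m[φ4→wet] = [8, 0]
r5 m[wet→φ0] = [19, 10]
r5 m[wet→φ2] = [14, 6]
r5 m[wet→φ3] = [21, 14]
r5 m[wet→φ4] = [15, 15]
r5 m[sprk→φ0] = [1, 4]
r5 m[sprk→φ1] = [14, 14]
r5 m[sun→φ1] = [0, 0]
r6 m[φ0→wet] = [4, 5]
r6 m[φ0→sprk] = [14, 14]
r6 m[φ1→sprk] = [1, 4]
r6 m[φ1→sun] = [15, 20]
r6 m[φ2→wet] = [9, 9]
r6 m[φ3→wet] = [2, 1]
r6 m[φ4→wet] = [8, 0]
r6 m[wet→φ0] = [19, 10]
r6 m[wet→φ2] = [14, 6]
r6 m[wet→φ3] = [21, 14]
r6 m[wet→φ4] = [15, 15]
r6 m[sprk→φ0] = [1, 4]
r6 m[sprk→φ1] = [14, 14]
r6 m[sun→φ1] = [0, 0]
fixed point reached at round 6
traceback from wet: (wet=1, sprk=0, sun=0), score=15

assignment: (wet=1, sprk=0, sun=0); score = 15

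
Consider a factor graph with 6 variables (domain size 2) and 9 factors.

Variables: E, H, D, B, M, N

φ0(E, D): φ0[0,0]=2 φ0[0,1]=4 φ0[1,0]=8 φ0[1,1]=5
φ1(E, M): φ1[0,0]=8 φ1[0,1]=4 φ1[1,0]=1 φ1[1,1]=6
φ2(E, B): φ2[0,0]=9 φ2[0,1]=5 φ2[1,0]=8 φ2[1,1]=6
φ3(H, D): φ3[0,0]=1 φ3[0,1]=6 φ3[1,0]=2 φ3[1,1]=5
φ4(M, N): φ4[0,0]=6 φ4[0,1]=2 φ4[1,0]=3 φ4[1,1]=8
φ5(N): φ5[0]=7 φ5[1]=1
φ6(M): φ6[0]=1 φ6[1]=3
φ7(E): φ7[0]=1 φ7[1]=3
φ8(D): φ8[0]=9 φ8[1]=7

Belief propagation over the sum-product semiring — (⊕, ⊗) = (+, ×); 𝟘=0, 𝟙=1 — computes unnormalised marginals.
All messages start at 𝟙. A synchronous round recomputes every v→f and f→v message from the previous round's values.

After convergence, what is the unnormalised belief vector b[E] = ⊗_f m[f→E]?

init: all messages = 𝟙 over 2 values
r1 m[φ0→E] = [6, 13]
r1 m[φ0→D] = [10, 9]
r1 m[φ1→E] = [12, 7]
r1 m[φ1→M] = [9, 10]
r1 m[φ2→E] = [14, 14]
r1 m[φ2→B] = [17, 11]
r1 m[φ3→H] = [7, 7]
r1 m[φ3→D] = [3, 11]
r1 m[φ4→M] = [8, 11]
r1 m[φ4→N] = [9, 10]
r1 m[φ5→N] = [7, 1]
r1 m[φ6→M] = [1, 3]
r1 m[φ7→E] = [1, 3]
r1 m[φ8→D] = [9, 7]
r1 m[E→φ0] = [1, 1]
r1 m[E→φ1] = [1, 1]
r1 m[E→φ2] = [1, 1]
r1 m[E→φ7] = [1, 1]
r1 m[H→φ3] = [1, 1]
r1 m[D→φ0] = [1, 1]
r1 m[D→φ3] = [1, 1]
r1 m[D→φ8] = [1, 1]
r1 m[B→φ2] = [1, 1]
r1 m[M→φ1] = [1, 1]
r1 m[M→φ4] = [1, 1]
r1 m[M→φ6] = [1, 1]
r1 m[N→φ4] = [1, 1]
r1 m[N→φ5] = [1, 1]
r2 m[φ0→E] = [6, 13]
r2 m[φ0→D] = [10, 9]
r2 m[φ1→E] = [12, 7]
r2 m[φ1→M] = [9, 10]
r2 m[φ2→E] = [14, 14]
r2 m[φ2→B] = [17, 11]
r2 m[φ3→H] = [7, 7]
r2 m[φ3→D] = [3, 11]
r2 m[φ4→M] = [8, 11]
r2 m[φ4→N] = [9, 10]
r2 m[φ5→N] = [7, 1]
r2 m[φ6→M] = [1, 3]
r2 m[φ7→E] = [1, 3]
r2 m[φ8→D] = [9, 7]
r2 m[E→φ0] = [168, 294]
r2 m[E→φ1] = [84, 546]
r2 m[E→φ2] = [72, 273]
r2 m[E→φ7] = [1008, 1274]
r2 m[H→φ3] = [1, 1]
r2 m[D→φ0] = [27, 77]
r2 m[D→φ3] = [90, 63]
r2 m[D→φ8] = [30, 99]
r2 m[B→φ2] = [1, 1]
r2 m[M→φ1] = [8, 33]
r2 m[M→φ4] = [9, 30]
r2 m[M→φ6] = [72, 110]
r2 m[N→φ4] = [7, 1]
r2 m[N→φ5] = [9, 10]
r3 m[φ0→E] = [362, 601]
r3 m[φ0→D] = [2688, 2142]
r3 m[φ1→E] = [196, 206]
r3 m[φ1→M] = [1218, 3612]
r3 m[φ2→E] = [14, 14]
r3 m[φ2→B] = [2832, 1998]
r3 m[φ3→H] = [468, 495]
r3 m[φ3→D] = [3, 11]
r3 m[φ4→M] = [44, 29]
r3 m[φ4→N] = [144, 258]
r3 m[φ5→N] = [7, 1]
r3 m[φ6→M] = [1, 3]
r3 m[φ7→E] = [1, 3]
r3 m[φ8→D] = [9, 7]
r3 m[E→φ0] = [168, 294]
r3 m[E→φ1] = [84, 546]
r3 m[E→φ2] = [72, 273]
r3 m[E→φ7] = [1008, 1274]
r3 m[H→φ3] = [1, 1]
r3 m[D→φ0] = [27, 77]
r3 m[D→φ3] = [90, 63]
r3 m[D→φ8] = [30, 99]
r3 m[B→φ2] = [1, 1]
r3 m[M→φ1] = [8, 33]
r3 m[M→φ4] = [9, 30]
r3 m[M→φ6] = [72, 110]
r3 m[N→φ4] = [7, 1]
r3 m[N→φ5] = [9, 10]
r4 m[φ0→E] = [362, 601]
r4 m[φ0→D] = [2688, 2142]
r4 m[φ1→E] = [196, 206]
r4 m[φ1→M] = [1218, 3612]
r4 m[φ2→E] = [14, 14]
r4 m[φ2→B] = [2832, 1998]
r4 m[φ3→H] = [468, 495]
r4 m[φ3→D] = [3, 11]
r4 m[φ4→M] = [44, 29]
r4 m[φ4→N] = [144, 258]
r4 m[φ5→N] = [7, 1]
r4 m[φ6→M] = [1, 3]
r4 m[φ7→E] = [1, 3]
r4 m[φ8→D] = [9, 7]
r4 m[E→φ0] = [2744, 8652]
r4 m[E→φ1] = [5068, 25242]
r4 m[E→φ2] = [70952, 371418]
r4 m[E→φ7] = [993328, 1733284]
r4 m[H→φ3] = [1, 1]
r4 m[D→φ0] = [27, 77]
r4 m[D→φ3] = [24192, 14994]
r4 m[D→φ8] = [8064, 23562]
r4 m[B→φ2] = [1, 1]
r4 m[M→φ1] = [44, 87]
r4 m[M→φ4] = [1218, 10836]
r4 m[M→φ6] = [53592, 104748]
r4 m[N→φ4] = [7, 1]
r4 m[N→φ5] = [144, 258]
r5 m[φ0→E] = [362, 601]
r5 m[φ0→D] = [74704, 54236]
r5 m[φ1→E] = [700, 566]
r5 m[φ1→M] = [65786, 171724]
r5 m[φ2→E] = [14, 14]
r5 m[φ2→B] = [3609912, 2583268]
r5 m[φ3→H] = [114156, 123354]
r5 m[φ3→D] = [3, 11]
r5 m[φ4→M] = [44, 29]
r5 m[φ4→N] = [39816, 89124]
r5 m[φ5→N] = [7, 1]
r5 m[φ6→M] = [1, 3]
r5 m[φ7→E] = [1, 3]
r5 m[φ8→D] = [9, 7]
r5 m[E→φ0] = [2744, 8652]
r5 m[E→φ1] = [5068, 25242]
r5 m[E→φ2] = [70952, 371418]
r5 m[E→φ7] = [993328, 1733284]
r5 m[H→φ3] = [1, 1]
r5 m[D→φ0] = [27, 77]
r5 m[D→φ3] = [24192, 14994]
r5 m[D→φ8] = [8064, 23562]
r5 m[B→φ2] = [1, 1]
r5 m[M→φ1] = [44, 87]
r5 m[M→φ4] = [1218, 10836]
r5 m[M→φ6] = [53592, 104748]
r5 m[N→φ4] = [7, 1]
r5 m[N→φ5] = [144, 258]
r6 m[φ0→E] = [362, 601]
r6 m[φ0→D] = [74704, 54236]
r6 m[φ1→E] = [700, 566]
r6 m[φ1→M] = [65786, 171724]
r6 m[φ2→E] = [14, 14]
r6 m[φ2→B] = [3609912, 2583268]
r6 m[φ3→H] = [114156, 123354]
r6 m[φ3→D] = [3, 11]
r6 m[φ4→M] = [44, 29]
r6 m[φ4→N] = [39816, 89124]
r6 m[φ5→N] = [7, 1]
r6 m[φ6→M] = [1, 3]
r6 m[φ7→E] = [1, 3]
r6 m[φ8→D] = [9, 7]
r6 m[E→φ0] = [9800, 23772]
r6 m[E→φ1] = [5068, 25242]
r6 m[E→φ2] = [253400, 1020498]
r6 m[E→φ7] = [3547600, 4762324]
r6 m[H→φ3] = [1, 1]
r6 m[D→φ0] = [27, 77]
r6 m[D→φ3] = [672336, 379652]
r6 m[D→φ8] = [224112, 596596]
r6 m[B→φ2] = [1, 1]
r6 m[M→φ1] = [44, 87]
r6 m[M→φ4] = [65786, 515172]
r6 m[M→φ6] = [2894584, 4979996]
r6 m[N→φ4] = [7, 1]
r6 m[N→φ5] = [39816, 89124]
r7 m[φ0→E] = [362, 601]
r7 m[φ0→D] = [209776, 158060]
r7 m[φ1→E] = [700, 566]
r7 m[φ1→M] = [65786, 171724]
r7 m[φ2→E] = [14, 14]
r7 m[φ2→B] = [10444584, 7389988]
r7 m[φ3→H] = [2950248, 3242932]
r7 m[φ3→D] = [3, 11]
r7 m[φ4→M] = [44, 29]
r7 m[φ4→N] = [1940232, 4252948]
r7 m[φ5→N] = [7, 1]
r7 m[φ6→M] = [1, 3]
r7 m[φ7→E] = [1, 3]
r7 m[φ8→D] = [9, 7]
r7 m[E→φ0] = [9800, 23772]
r7 m[E→φ1] = [5068, 25242]
r7 m[E→φ2] = [253400, 1020498]
r7 m[E→φ7] = [3547600, 4762324]
r7 m[H→φ3] = [1, 1]
r7 m[D→φ0] = [27, 77]
r7 m[D→φ3] = [672336, 379652]
r7 m[D→φ8] = [224112, 596596]
r7 m[B→φ2] = [1, 1]
r7 m[M→φ1] = [44, 87]
r7 m[M→φ4] = [65786, 515172]
r7 m[M→φ6] = [2894584, 4979996]
r7 m[N→φ4] = [7, 1]
r7 m[N→φ5] = [39816, 89124]
r8 m[φ0→E] = [362, 601]
r8 m[φ0→D] = [209776, 158060]
r8 m[φ1→E] = [700, 566]
r8 m[φ1→M] = [65786, 171724]
r8 m[φ2→E] = [14, 14]
r8 m[φ2→B] = [10444584, 7389988]
r8 m[φ3→H] = [2950248, 3242932]
r8 m[φ3→D] = [3, 11]
r8 m[φ4→M] = [44, 29]
r8 m[φ4→N] = [1940232, 4252948]
r8 m[φ5→N] = [7, 1]
r8 m[φ6→M] = [1, 3]
r8 m[φ7→E] = [1, 3]
r8 m[φ8→D] = [9, 7]
r8 m[E→φ0] = [9800, 23772]
r8 m[E→φ1] = [5068, 25242]
r8 m[E→φ2] = [253400, 1020498]
r8 m[E→φ7] = [3547600, 4762324]
r8 m[H→φ3] = [1, 1]
r8 m[D→φ0] = [27, 77]
r8 m[D→φ3] = [1887984, 1106420]
r8 m[D→φ8] = [629328, 1738660]
r8 m[B→φ2] = [1, 1]
r8 m[M→φ1] = [44, 87]
r8 m[M→φ4] = [65786, 515172]
r8 m[M→φ6] = [2894584, 4979996]
r8 m[N→φ4] = [7, 1]
r8 m[N→φ5] = [1940232, 4252948]
r9 m[φ0→E] = [362, 601]
r9 m[φ0→D] = [209776, 158060]
r9 m[φ1→E] = [700, 566]
r9 m[φ1→M] = [65786, 171724]
r9 m[φ2→E] = [14, 14]
r9 m[φ2→B] = [10444584, 7389988]
r9 m[φ3→H] = [8526504, 9308068]
r9 m[φ3→D] = [3, 11]
r9 m[φ4→M] = [44, 29]
r9 m[φ4→N] = [1940232, 4252948]
r9 m[φ5→N] = [7, 1]
r9 m[φ6→M] = [1, 3]
r9 m[φ7→E] = [1, 3]
r9 m[φ8→D] = [9, 7]
r9 m[E→φ0] = [9800, 23772]
r9 m[E→φ1] = [5068, 25242]
r9 m[E→φ2] = [253400, 1020498]
r9 m[E→φ7] = [3547600, 4762324]
r9 m[H→φ3] = [1, 1]
r9 m[D→φ0] = [27, 77]
r9 m[D→φ3] = [1887984, 1106420]
r9 m[D→φ8] = [629328, 1738660]
r9 m[B→φ2] = [1, 1]
r9 m[M→φ1] = [44, 87]
r9 m[M→φ4] = [65786, 515172]
r9 m[M→φ6] = [2894584, 4979996]
r9 m[N→φ4] = [7, 1]
r9 m[N→φ5] = [1940232, 4252948]
r10 m[φ0→E] = [362, 601]
r10 m[φ0→D] = [209776, 158060]
r10 m[φ1→E] = [700, 566]
r10 m[φ1→M] = [65786, 171724]
r10 m[φ2→E] = [14, 14]
r10 m[φ2→B] = [10444584, 7389988]
r10 m[φ3→H] = [8526504, 9308068]
r10 m[φ3→D] = [3, 11]
r10 m[φ4→M] = [44, 29]
r10 m[φ4→N] = [1940232, 4252948]
r10 m[φ5→N] = [7, 1]
r10 m[φ6→M] = [1, 3]
r10 m[φ7→E] = [1, 3]
r10 m[φ8→D] = [9, 7]
r10 m[E→φ0] = [9800, 23772]
r10 m[E→φ1] = [5068, 25242]
r10 m[E→φ2] = [253400, 1020498]
r10 m[E→φ7] = [3547600, 4762324]
r10 m[H→φ3] = [1, 1]
r10 m[D→φ0] = [27, 77]
r10 m[D→φ3] = [1887984, 1106420]
r10 m[D→φ8] = [629328, 1738660]
r10 m[B→φ2] = [1, 1]
r10 m[M→φ1] = [44, 87]
r10 m[M→φ4] = [65786, 515172]
r10 m[M→φ6] = [2894584, 4979996]
r10 m[N→φ4] = [7, 1]
r10 m[N→φ5] = [1940232, 4252948]
fixed point reached at round 10
b[E] = ⊗ incoming = [3547600, 14286972]

b[E] = [3547600, 14286972]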